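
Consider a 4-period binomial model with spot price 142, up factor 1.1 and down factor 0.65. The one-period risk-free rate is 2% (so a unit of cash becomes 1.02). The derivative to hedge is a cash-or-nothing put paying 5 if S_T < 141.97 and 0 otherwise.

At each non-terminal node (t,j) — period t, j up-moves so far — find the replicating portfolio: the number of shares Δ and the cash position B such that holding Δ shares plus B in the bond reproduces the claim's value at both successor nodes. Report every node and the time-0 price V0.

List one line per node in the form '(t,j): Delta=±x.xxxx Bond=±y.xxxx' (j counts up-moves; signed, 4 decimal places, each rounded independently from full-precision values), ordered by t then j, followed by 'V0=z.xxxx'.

(0,0): Delta=-0.0410 Bond=8.3281
(1,0): Delta=0.0000 Bond=4.7116
(1,1): Delta=-0.0462 Bond=9.3126
(2,0): Delta=0.0000 Bond=4.8058
(2,1): Delta=0.0000 Bond=4.8058
(2,2): Delta=-0.0521 Bond=10.5135
(3,0): Delta=0.0000 Bond=4.9020
(3,1): Delta=0.0000 Bond=4.9020
(3,2): Delta=0.0000 Bond=4.9020
(3,3): Delta=-0.0588 Bond=11.9826
V0=2.5080

Risk-neutral probability p* = (R−d)/(u−d) = (1.02−0.65)/(1.1−0.65) = 0.8222.
Terminal values V(4,·): V(4,0)=5.0000, V(4,1)=5.0000, V(4,2)=5.0000, V(4,3)=5.0000, V(4,4)=0.0000
  t=3,j=0: stock 38.9967 → up 42.8964 (V=5.0000), down 25.3479 (V=5.0000). Price 4.9020; hedge Δ=0.0000, bond B=4.9020.
  t=3,j=1: stock 65.9945 → up 72.5940 (V=5.0000), down 42.8964 (V=5.0000). Price 4.9020; hedge Δ=0.0000, bond B=4.9020.
  t=3,j=2: stock 111.6830 → up 122.8513 (V=5.0000), down 72.5940 (V=5.0000). Price 4.9020; hedge Δ=0.0000, bond B=4.9020.
  t=3,j=3: stock 189.0020 → up 207.9022 (V=0.0000), down 122.8513 (V=5.0000). Price 0.8715; hedge Δ=-0.0588, bond B=11.9826.
  t=2,j=0: stock 59.9950 → up 65.9945 (V=4.9020), down 38.9968 (V=4.9020). Price 4.8058; hedge Δ=0.0000, bond B=4.8058.
  t=2,j=1: stock 101.5300 → up 111.6830 (V=4.9020), down 65.9945 (V=4.9020). Price 4.8058; hedge Δ=0.0000, bond B=4.8058.
  t=2,j=2: stock 171.8200 → up 189.0020 (V=0.8715), down 111.6830 (V=4.9020). Price 1.5569; hedge Δ=-0.0521, bond B=10.5135.
  t=1,j=0: stock 92.3000 → up 101.5300 (V=4.8058), down 59.9950 (V=4.8058). Price 4.7116; hedge Δ=0.0000, bond B=4.7116.
  t=1,j=1: stock 156.2000 → up 171.8200 (V=1.5569), down 101.5300 (V=4.8058). Price 2.0926; hedge Δ=-0.0462, bond B=9.3126.
  t=0,j=0: stock 142.0000 → up 156.2000 (V=2.0926), down 92.3000 (V=4.7116). Price 2.5080; hedge Δ=-0.0410, bond B=8.3281.
Self-financing check: at every node Δ·S+B equals the discounted successor values.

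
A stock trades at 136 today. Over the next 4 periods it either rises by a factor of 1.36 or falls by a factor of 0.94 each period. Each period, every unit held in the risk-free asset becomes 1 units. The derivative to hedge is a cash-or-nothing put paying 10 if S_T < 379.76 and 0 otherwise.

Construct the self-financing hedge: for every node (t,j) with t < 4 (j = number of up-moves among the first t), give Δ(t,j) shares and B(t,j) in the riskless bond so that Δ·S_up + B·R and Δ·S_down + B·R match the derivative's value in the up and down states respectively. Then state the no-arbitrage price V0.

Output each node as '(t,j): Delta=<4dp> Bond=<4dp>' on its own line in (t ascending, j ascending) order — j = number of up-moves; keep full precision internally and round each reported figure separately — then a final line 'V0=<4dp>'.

(0,0): Delta=-0.0005 Bond=10.0653
(1,0): Delta=0.0000 Bond=10.0000
(1,1): Delta=-0.0026 Bond=10.4568
(2,0): Delta=0.0000 Bond=10.0000
(2,1): Delta=0.0000 Bond=10.0000
(2,2): Delta=-0.0135 Bond=13.1973
(3,0): Delta=0.0000 Bond=10.0000
(3,1): Delta=0.0000 Bond=10.0000
(3,2): Delta=0.0000 Bond=10.0000
(3,3): Delta=-0.0696 Bond=32.3810
V0=9.9958

The replicating-portfolio and risk-neutral prices coincide; use p* = (1−0.94)/(1.36−0.94) = 0.1429 for the latter.
Terminal values V(4,·): V(4,0)=10.0000, V(4,1)=10.0000, V(4,2)=10.0000, V(4,3)=10.0000, V(4,4)=0.0000
Node (3,0) S=112.9594: V=(p*·10.0000+(1−p*)·10.0000)/1=10.0000; Δ=(10.0000−10.0000)/(153.6248−106.1819)=0.0000; B=V−Δ·S=10.0000
Node (3,1) S=163.4307: V=(p*·10.0000+(1−p*)·10.0000)/1=10.0000; Δ=(10.0000−10.0000)/(222.2657−153.6248)=0.0000; B=V−Δ·S=10.0000
Node (3,2) S=236.4529: V=(p*·10.0000+(1−p*)·10.0000)/1=10.0000; Δ=(10.0000−10.0000)/(321.5759−222.2657)=0.0000; B=V−Δ·S=10.0000
Node (3,3) S=342.1020: V=(p*·0.0000+(1−p*)·10.0000)/1=8.5714; Δ=(0.0000−10.0000)/(465.2587−321.5759)=-0.0696; B=V−Δ·S=32.3810
Node (2,0) S=120.1696: V=(p*·10.0000+(1−p*)·10.0000)/1=10.0000; Δ=(10.0000−10.0000)/(163.4307−112.9594)=0.0000; B=V−Δ·S=10.0000
Node (2,1) S=173.8624: V=(p*·10.0000+(1−p*)·10.0000)/1=10.0000; Δ=(10.0000−10.0000)/(236.4529−163.4307)=0.0000; B=V−Δ·S=10.0000
Node (2,2) S=251.5456: V=(p*·8.5714+(1−p*)·10.0000)/1=9.7959; Δ=(8.5714−10.0000)/(342.1020−236.4529)=-0.0135; B=V−Δ·S=13.1973
Node (1,0) S=127.8400: V=(p*·10.0000+(1−p*)·10.0000)/1=10.0000; Δ=(10.0000−10.0000)/(173.8624−120.1696)=0.0000; B=V−Δ·S=10.0000
Node (1,1) S=184.9600: V=(p*·9.7959+(1−p*)·10.0000)/1=9.9708; Δ=(9.7959−10.0000)/(251.5456−173.8624)=-0.0026; B=V−Δ·S=10.4568
Node (0,0) S=136.0000: V=(p*·9.9708+(1−p*)·10.0000)/1=9.9958; Δ=(9.9708−10.0000)/(184.9600−127.8400)=-0.0005; B=V−Δ·S=10.0653
The time-0 hedge costs 9.9958, which is the no-arbitrage price.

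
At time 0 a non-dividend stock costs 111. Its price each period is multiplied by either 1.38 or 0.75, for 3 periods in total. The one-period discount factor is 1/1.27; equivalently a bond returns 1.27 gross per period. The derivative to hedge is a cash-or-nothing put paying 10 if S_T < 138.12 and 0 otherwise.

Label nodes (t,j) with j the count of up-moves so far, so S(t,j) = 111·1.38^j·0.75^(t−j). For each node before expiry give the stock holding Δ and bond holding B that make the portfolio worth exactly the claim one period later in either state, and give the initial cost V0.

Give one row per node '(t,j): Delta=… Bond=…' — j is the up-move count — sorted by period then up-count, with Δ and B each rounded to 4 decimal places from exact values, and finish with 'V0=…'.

Since d<R<u, set p* = (R−d)/(u−d) = 0.8254; price each node as the discounted p*-expectation of its children.
Terminal values V(3,·): V(3,0)=10.0000, V(3,1)=10.0000, V(3,2)=0.0000, V(3,3)=0.0000
Node (2,0) S=62.4375: V=(p*·10.0000+(1−p*)·10.0000)/1.27=7.8740; Δ=(10.0000−10.0000)/(86.1637−46.8281)=0.0000; B=V−Δ·S=7.8740
Node (2,1) S=114.8850: V=(p*·0.0000+(1−p*)·10.0000)/1.27=1.3748; Δ=(0.0000−10.0000)/(158.5413−86.1637)=-0.1382; B=V−Δ·S=17.2478
Node (2,2) S=211.3884: V=(p*·0.0000+(1−p*)·0.0000)/1.27=0.0000; Δ=(0.0000−0.0000)/(291.7160−158.5413)=0.0000; B=V−Δ·S=0.0000
Node (1,0) S=83.2500: V=(p*·1.3748+(1−p*)·7.8740)/1.27=1.9761; Δ=(1.3748−7.8740)/(114.8850−62.4375)=-0.1239; B=V−Δ·S=12.2922
Node (1,1) S=153.1800: V=(p*·0.0000+(1−p*)·1.3748)/1.27=0.1890; Δ=(0.0000−1.3748)/(211.3884−114.8850)=-0.0142; B=V−Δ·S=2.3713
Node (0,0) S=111.0000: V=(p*·0.1890+(1−p*)·1.9761)/1.27=0.3945; Δ=(0.1890−1.9761)/(153.1800−83.2500)=-0.0256; B=V−Δ·S=3.2311
Check: Δ(0,0)·S0 + B(0,0) = 0.3945 = V0.

(0,0): Delta=-0.0256 Bond=3.2311
(1,0): Delta=-0.1239 Bond=12.2922
(1,1): Delta=-0.0142 Bond=2.3713
(2,0): Delta=0.0000 Bond=7.8740
(2,1): Delta=-0.1382 Bond=17.2478
(2,2): Delta=0.0000 Bond=0.0000
V0=0.3945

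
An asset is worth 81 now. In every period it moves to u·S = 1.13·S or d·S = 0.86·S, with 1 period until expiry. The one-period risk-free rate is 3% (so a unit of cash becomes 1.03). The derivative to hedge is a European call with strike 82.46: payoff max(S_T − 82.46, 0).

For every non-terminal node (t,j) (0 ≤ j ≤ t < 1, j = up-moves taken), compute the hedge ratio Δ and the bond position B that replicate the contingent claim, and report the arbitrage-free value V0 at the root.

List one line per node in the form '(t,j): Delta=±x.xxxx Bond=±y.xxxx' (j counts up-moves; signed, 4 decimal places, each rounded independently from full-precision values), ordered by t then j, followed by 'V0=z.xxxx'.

Since d<R<u, set p* = (R−d)/(u−d) = 0.6296; price each node as the discounted p*-expectation of its children.
Terminal values V(1,·): V(1,0)=0.0000, V(1,1)=9.0700
  t=0,j=0: stock 81.0000 → up 91.5300 (V=9.0700), down 69.6600 (V=0.0000). Price 5.5444; hedge Δ=0.4147, bond B=-28.0482.
Self-financing check: at every node Δ·S+B equals the discounted successor values.

(0,0): Delta=0.4147 Bond=-28.0482
V0=5.5444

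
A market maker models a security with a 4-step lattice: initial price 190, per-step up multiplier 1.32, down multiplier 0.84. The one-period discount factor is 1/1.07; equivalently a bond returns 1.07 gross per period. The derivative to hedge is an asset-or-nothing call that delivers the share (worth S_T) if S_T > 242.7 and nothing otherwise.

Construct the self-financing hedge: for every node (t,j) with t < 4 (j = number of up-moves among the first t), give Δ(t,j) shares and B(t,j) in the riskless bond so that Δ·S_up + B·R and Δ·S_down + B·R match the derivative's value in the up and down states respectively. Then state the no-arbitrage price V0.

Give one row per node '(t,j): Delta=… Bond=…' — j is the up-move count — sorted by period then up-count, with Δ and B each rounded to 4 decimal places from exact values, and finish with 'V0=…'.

No-arbitrage ⇒ martingale measure with p* = (R−d)/(u−d) = 0.4792.
Terminal values V(4,·): V(4,0)=0.0000, V(4,1)=0.0000, V(4,2)=0.0000, V(4,3)=367.0749, V(4,4)=576.8320
Node (3,0) S=112.6138: V=(p*·0.0000+(1−p*)·0.0000)/1.07=0.0000; Δ=(0.0000−0.0000)/(148.6502−94.5956)=0.0000; B=V−Δ·S=0.0000
Node (3,1) S=176.9645: V=(p*·0.0000+(1−p*)·0.0000)/1.07=0.0000; Δ=(0.0000−0.0000)/(233.5931−148.6502)=0.0000; B=V−Δ·S=0.0000
Node (3,2) S=278.0870: V=(p*·367.0749+(1−p*)·0.0000)/1.07=164.3832; Δ=(367.0749−0.0000)/(367.0749−233.5931)=2.7500; B=V−Δ·S=-600.3561
Node (3,3) S=436.9939: V=(p*·576.8320+(1−p*)·367.0749)/1.07=436.9939; Δ=(576.8320−367.0749)/(576.8320−367.0749)=1.0000; B=V−Δ·S=0.0000
Node (2,0) S=134.0640: V=(p*·0.0000+(1−p*)·0.0000)/1.07=0.0000; Δ=(0.0000−0.0000)/(176.9645−112.6138)=0.0000; B=V−Δ·S=0.0000
Node (2,1) S=210.6720: V=(p*·164.3832+(1−p*)·0.0000)/1.07=73.6140; Δ=(164.3832−0.0000)/(278.0870−176.9645)=1.6256; B=V−Δ·S=-268.8511
Node (2,2) S=331.0560: V=(p*·436.9939+(1−p*)·164.3832)/1.07=275.7095; Δ=(436.9939−164.3832)/(436.9939−278.0870)=1.7155; B=V−Δ·S=-292.2294
Node (1,0) S=159.6000: V=(p*·73.6140+(1−p*)·0.0000)/1.07=32.9658; Δ=(73.6140−0.0000)/(210.6720−134.0640)=0.9609; B=V−Δ·S=-120.3967
Node (1,1) S=250.8000: V=(p*·275.7095+(1−p*)·73.6140)/1.07=159.3004; Δ=(275.7095−73.6140)/(331.0560−210.6720)=1.6788; B=V−Δ·S=-261.7320
Node (0,0) S=190.0000: V=(p*·159.3004+(1−p*)·32.9658)/1.07=87.3842; Δ=(159.3004−32.9658)/(250.8000−159.6000)=1.3852; B=V−Δ·S=-175.8129
Check: Δ(0,0)·S0 + B(0,0) = 87.3842 = V0.

(0,0): Delta=1.3852 Bond=-175.8129
(1,0): Delta=0.9609 Bond=-120.3967
(1,1): Delta=1.6788 Bond=-261.7320
(2,0): Delta=0.0000 Bond=0.0000
(2,1): Delta=1.6256 Bond=-268.8511
(2,2): Delta=1.7155 Bond=-292.2294
(3,0): Delta=0.0000 Bond=0.0000
(3,1): Delta=0.0000 Bond=0.0000
(3,2): Delta=2.7500 Bond=-600.3561
(3,3): Delta=1.0000 Bond=0.0000
V0=87.3842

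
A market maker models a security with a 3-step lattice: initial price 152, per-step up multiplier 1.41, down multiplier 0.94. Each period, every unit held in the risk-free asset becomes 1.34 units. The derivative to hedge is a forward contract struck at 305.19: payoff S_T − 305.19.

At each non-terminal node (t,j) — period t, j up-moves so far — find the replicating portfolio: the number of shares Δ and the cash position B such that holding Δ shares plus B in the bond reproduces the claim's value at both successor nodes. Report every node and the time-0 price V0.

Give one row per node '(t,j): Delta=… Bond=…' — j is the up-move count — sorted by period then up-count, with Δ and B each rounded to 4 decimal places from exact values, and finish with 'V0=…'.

The replicating-portfolio and risk-neutral prices coincide; use p* = (1.34−0.94)/(1.41−0.94) = 0.8511 for the latter.
Terminal payoffs: V(3,0)=-178.9412, V(3,1)=-115.8168, V(3,2)=-21.1303, V(3,3)=120.8996
Node (2,0) S=134.3072: V=(p*·-115.8168+(1−p*)·-178.9412)/1.34=-93.4465; Δ=(-115.8168−-178.9412)/(189.3732−126.2488)=1.0000; B=V−Δ·S=-227.7537
Node (2,1) S=201.4608: V=(p*·-21.1303+(1−p*)·-115.8168)/1.34=-26.2929; Δ=(-21.1303−-115.8168)/(284.0597−189.3732)=1.0000; B=V−Δ·S=-227.7537
Node (2,2) S=302.1912: V=(p*·120.8996+(1−p*)·-21.1303)/1.34=74.4375; Δ=(120.8996−-21.1303)/(426.0896−284.0597)=1.0000; B=V−Δ·S=-227.7537
Node (1,0) S=142.8800: V=(p*·-26.2929+(1−p*)·-93.4465)/1.34=-27.0855; Δ=(-26.2929−-93.4465)/(201.4608−134.3072)=1.0000; B=V−Δ·S=-169.9655
Node (1,1) S=214.3200: V=(p*·74.4375+(1−p*)·-26.2929)/1.34=44.3545; Δ=(74.4375−-26.2929)/(302.1912−201.4608)=1.0000; B=V−Δ·S=-169.9655
Node (0,0) S=152.0000: V=(p*·44.3545+(1−p*)·-27.0855)/1.34=25.1601; Δ=(44.3545−-27.0855)/(214.3200−142.8800)=1.0000; B=V−Δ·S=-126.8399
Root portfolio cost Δ·152+B reproduces V0=25.1601.

(0,0): Delta=1.0000 Bond=-126.8399
(1,0): Delta=1.0000 Bond=-169.9655
(1,1): Delta=1.0000 Bond=-169.9655
(2,0): Delta=1.0000 Bond=-227.7537
(2,1): Delta=1.0000 Bond=-227.7537
(2,2): Delta=1.0000 Bond=-227.7537
V0=25.1601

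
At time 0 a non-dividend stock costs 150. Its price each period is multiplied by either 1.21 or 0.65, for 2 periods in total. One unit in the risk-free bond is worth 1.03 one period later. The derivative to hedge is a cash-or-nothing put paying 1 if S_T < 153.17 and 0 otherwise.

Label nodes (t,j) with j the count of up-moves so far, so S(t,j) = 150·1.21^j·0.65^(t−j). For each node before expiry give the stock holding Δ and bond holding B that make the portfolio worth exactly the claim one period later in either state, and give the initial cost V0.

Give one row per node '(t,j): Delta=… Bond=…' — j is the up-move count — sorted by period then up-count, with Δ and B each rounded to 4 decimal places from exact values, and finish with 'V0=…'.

(0,0): Delta=-0.0078 Bond=1.6850
(1,0): Delta=0.0000 Bond=0.9709
(1,1): Delta=-0.0098 Bond=2.0978
V0=0.5086

The replicating-portfolio and risk-neutral prices coincide; use p* = (1.03−0.65)/(1.21−0.65) = 0.6786 for the latter.
Payoff layer (t=2): V(2,0)=1.0000, V(2,1)=1.0000, V(2,2)=0.0000
  t=1,j=0: stock 97.5000 → up 117.9750 (V=1.0000), down 63.3750 (V=1.0000). Price 0.9709; hedge Δ=0.0000, bond B=0.9709.
  t=1,j=1: stock 181.5000 → up 219.6150 (V=0.0000), down 117.9750 (V=1.0000). Price 0.3121; hedge Δ=-0.0098, bond B=2.0978.
  t=0,j=0: stock 150.0000 → up 181.5000 (V=0.3121), down 97.5000 (V=0.9709). Price 0.5086; hedge Δ=-0.0078, bond B=1.6850.
Root portfolio cost Δ·150+B reproduces V0=0.5086.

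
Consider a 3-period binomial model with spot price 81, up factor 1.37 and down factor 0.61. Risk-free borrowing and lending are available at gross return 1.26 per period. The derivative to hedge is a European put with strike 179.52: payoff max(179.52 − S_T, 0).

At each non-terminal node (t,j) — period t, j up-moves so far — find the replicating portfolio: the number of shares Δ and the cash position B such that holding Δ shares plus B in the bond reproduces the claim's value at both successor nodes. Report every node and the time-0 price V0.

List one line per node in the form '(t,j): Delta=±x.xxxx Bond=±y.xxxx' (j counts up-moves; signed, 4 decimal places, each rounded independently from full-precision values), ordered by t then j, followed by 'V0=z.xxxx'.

(0,0): Delta=-0.7848 Bond=81.3023
(1,0): Delta=-1.0000 Bond=113.0763
(1,1): Delta=-0.7685 Bond=100.6410
(2,0): Delta=-1.0000 Bond=142.4762
(2,1): Delta=-1.0000 Bond=142.4762
(2,2): Delta=-0.7511 Bond=124.1561
V0=17.7375

Under the risk-neutral measure, an up-move has probability p* = (R−d)/(u−d) = 0.8553 and values discount at R = 1.26.
Terminal values V(3,·): V(3,0)=161.1345, V(3,1)=138.2281, V(3,2)=86.7824, V(3,3)=0.0000
(2,0): S=30.1401. Δ = (V_up−V_dn)/(S_up−S_dn) = (138.2281−161.1345)/(41.2919−18.3855) = -1.0000. V = [p*·138.2281 + (1−p*)·161.1345]/1.26 = 112.3361. B = V − Δ·S = 142.4762.
(2,1): S=67.6917. Δ = (V_up−V_dn)/(S_up−S_dn) = (86.7824−138.2281)/(92.7376−41.2919) = -1.0000. V = [p*·86.7824 + (1−p*)·138.2281]/1.26 = 74.7845. B = V − Δ·S = 142.4762.
(2,2): S=152.0289. Δ = (V_up−V_dn)/(S_up−S_dn) = (0.0000−86.7824)/(208.2796−92.7376) = -0.7511. V = [p*·0.0000 + (1−p*)·86.7824]/1.26 = 9.9687. B = V − Δ·S = 124.1561.
(1,0): S=49.4100. Δ = (V_up−V_dn)/(S_up−S_dn) = (74.7845−112.3361)/(67.6917−30.1401) = -1.0000. V = [p*·74.7845 + (1−p*)·112.3361]/1.26 = 63.6663. B = V − Δ·S = 113.0763.
(1,1): S=110.9700. Δ = (V_up−V_dn)/(S_up−S_dn) = (9.9687−74.7845)/(152.0289−67.6917) = -0.7685. V = [p*·9.9687 + (1−p*)·74.7845]/1.26 = 15.3571. B = V − Δ·S = 100.6410.
(0,0): S=81.0000. Δ = (V_up−V_dn)/(S_up−S_dn) = (15.3571−63.6663)/(110.9700−49.4100) = -0.7848. V = [p*·15.3571 + (1−p*)·63.6663]/1.26 = 17.7375. B = V − Δ·S = 81.3023.
Self-financing check: at every node Δ·S+B equals the discounted successor values.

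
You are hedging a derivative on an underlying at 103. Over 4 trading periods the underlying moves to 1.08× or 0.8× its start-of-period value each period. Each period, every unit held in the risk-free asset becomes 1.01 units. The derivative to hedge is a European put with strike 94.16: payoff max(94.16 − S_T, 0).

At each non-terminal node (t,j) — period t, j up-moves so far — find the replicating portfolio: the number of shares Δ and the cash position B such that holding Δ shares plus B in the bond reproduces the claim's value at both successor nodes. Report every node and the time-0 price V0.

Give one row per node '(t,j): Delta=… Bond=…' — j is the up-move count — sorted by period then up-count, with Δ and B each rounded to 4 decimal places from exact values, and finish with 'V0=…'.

Risk-neutral probability p* = (R−d)/(u−d) = (1.01−0.8)/(1.08−0.8) = 0.7500.
Terminal payoffs: V(4,0)=51.9712, V(4,1)=37.2051, V(4,2)=17.2709, V(4,3)=0.0000, V(4,4)=0.0000
(3,0): S=52.7360. Δ = (V_up−V_dn)/(S_up−S_dn) = (37.2051−51.9712)/(56.9549−42.1888) = -1.0000. V = [p*·37.2051 + (1−p*)·51.9712]/1.01 = 40.4917. B = V − Δ·S = 93.2277.
(3,1): S=71.1936. Δ = (V_up−V_dn)/(S_up−S_dn) = (17.2709−37.2051)/(76.8891−56.9549) = -1.0000. V = [p*·17.2709 + (1−p*)·37.2051]/1.01 = 22.0341. B = V − Δ·S = 93.2277.
(3,2): S=96.1114. Δ = (V_up−V_dn)/(S_up−S_dn) = (0.0000−17.2709)/(103.8003−76.8891) = -0.6418. V = [p*·0.0000 + (1−p*)·17.2709]/1.01 = 4.2750. B = V − Δ·S = 65.9568.
(3,3): S=129.7503. Δ = (V_up−V_dn)/(S_up−S_dn) = (0.0000−0.0000)/(140.1304−103.8003) = 0.0000. V = [p*·0.0000 + (1−p*)·0.0000]/1.01 = 0.0000. B = V − Δ·S = 0.0000.
(2,0): S=65.9200. Δ = (V_up−V_dn)/(S_up−S_dn) = (22.0341−40.4917)/(71.1936−52.7360) = -1.0000. V = [p*·22.0341 + (1−p*)·40.4917]/1.01 = 26.3847. B = V − Δ·S = 92.3047.
(2,1): S=88.9920. Δ = (V_up−V_dn)/(S_up−S_dn) = (4.2750−22.0341)/(96.1114−71.1936) = -0.7127. V = [p*·4.2750 + (1−p*)·22.0341]/1.01 = 8.6285. B = V − Δ·S = 72.0540.
(2,2): S=120.1392. Δ = (V_up−V_dn)/(S_up−S_dn) = (0.0000−4.2750)/(129.7503−96.1114) = -0.1271. V = [p*·0.0000 + (1−p*)·4.2750]/1.01 = 1.0582. B = V − Δ·S = 16.3259.
(1,0): S=82.4000. Δ = (V_up−V_dn)/(S_up−S_dn) = (8.6285−26.3847)/(88.9920−65.9200) = -0.7696. V = [p*·8.6285 + (1−p*)·26.3847]/1.01 = 12.9381. B = V − Δ·S = 76.3531.
(1,1): S=111.2400. Δ = (V_up−V_dn)/(S_up−S_dn) = (1.0582−8.6285)/(120.1392−88.9920) = -0.2430. V = [p*·1.0582 + (1−p*)·8.6285]/1.01 = 2.9215. B = V − Δ·S = 29.9584.
(0,0): S=103.0000. Δ = (V_up−V_dn)/(S_up−S_dn) = (2.9215−12.9381)/(111.2400−82.4000) = -0.3473. V = [p*·2.9215 + (1−p*)·12.9381]/1.01 = 5.3720. B = V − Δ·S = 41.1456.
The time-0 hedge costs 5.3720, which is the no-arbitrage price.

(0,0): Delta=-0.3473 Bond=41.1456
(1,0): Delta=-0.7696 Bond=76.3531
(1,1): Delta=-0.2430 Bond=29.9584
(2,0): Delta=-1.0000 Bond=92.3047
(2,1): Delta=-0.7127 Bond=72.0540
(2,2): Delta=-0.1271 Bond=16.3259
(3,0): Delta=-1.0000 Bond=93.2277
(3,1): Delta=-1.0000 Bond=93.2277
(3,2): Delta=-0.6418 Bond=65.9568
(3,3): Delta=0.0000 Bond=0.0000
V0=5.3720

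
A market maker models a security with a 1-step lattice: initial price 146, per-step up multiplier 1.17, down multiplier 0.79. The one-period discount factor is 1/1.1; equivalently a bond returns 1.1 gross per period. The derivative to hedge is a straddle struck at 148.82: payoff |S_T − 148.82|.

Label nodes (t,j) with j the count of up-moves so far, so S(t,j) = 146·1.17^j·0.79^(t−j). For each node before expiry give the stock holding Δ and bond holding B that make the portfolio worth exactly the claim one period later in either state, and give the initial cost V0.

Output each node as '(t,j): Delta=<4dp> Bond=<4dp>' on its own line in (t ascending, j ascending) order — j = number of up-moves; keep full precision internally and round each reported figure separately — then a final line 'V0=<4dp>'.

The replicating-portfolio and risk-neutral prices coincide; use p* = (1.1−0.79)/(1.17−0.79) = 0.8158 for the latter.
Terminal payoffs: V(1,0)=33.4800, V(1,1)=22.0000
  t=0,j=0: stock 146.0000 → up 170.8200 (V=22.0000), down 115.3400 (V=33.4800). Price 21.9225; hedge Δ=-0.2069, bond B=52.1330.
Root portfolio cost Δ·146+B reproduces V0=21.9225.

(0,0): Delta=-0.2069 Bond=52.1330
V0=21.9225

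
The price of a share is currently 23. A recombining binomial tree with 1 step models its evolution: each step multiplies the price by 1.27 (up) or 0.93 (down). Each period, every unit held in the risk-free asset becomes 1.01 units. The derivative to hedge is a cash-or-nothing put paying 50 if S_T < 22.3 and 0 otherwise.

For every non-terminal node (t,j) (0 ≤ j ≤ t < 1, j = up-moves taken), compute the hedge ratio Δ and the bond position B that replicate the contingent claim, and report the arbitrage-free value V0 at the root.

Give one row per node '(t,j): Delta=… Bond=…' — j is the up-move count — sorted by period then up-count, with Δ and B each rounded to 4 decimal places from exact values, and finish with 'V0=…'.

Under the risk-neutral measure, an up-move has probability p* = (R−d)/(u−d) = 0.2353 and values discount at R = 1.01.
Payoff layer (t=1): V(1,0)=50.0000, V(1,1)=0.0000
  t=0,j=0: stock 23.0000 → up 29.2100 (V=0.0000), down 21.3900 (V=50.0000). Price 37.8567; hedge Δ=-6.3939, bond B=184.9156.
The time-0 hedge costs 37.8567, which is the no-arbitrage price.

(0,0): Delta=-6.3939 Bond=184.9156
V0=37.8567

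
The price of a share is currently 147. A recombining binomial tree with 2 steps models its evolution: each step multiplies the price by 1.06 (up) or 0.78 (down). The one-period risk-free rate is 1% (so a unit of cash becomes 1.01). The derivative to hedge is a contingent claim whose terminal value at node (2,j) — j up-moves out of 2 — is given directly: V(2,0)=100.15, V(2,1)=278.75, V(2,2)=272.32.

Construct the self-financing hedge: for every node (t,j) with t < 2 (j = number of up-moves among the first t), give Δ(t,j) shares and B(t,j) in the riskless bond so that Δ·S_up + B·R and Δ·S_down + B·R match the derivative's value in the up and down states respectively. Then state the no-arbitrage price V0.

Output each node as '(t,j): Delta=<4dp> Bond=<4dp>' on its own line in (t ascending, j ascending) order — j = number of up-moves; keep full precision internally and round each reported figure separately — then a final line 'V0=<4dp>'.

The replicating-portfolio and risk-neutral prices coincide; use p* = (1.01−0.78)/(1.06−0.78) = 0.8214 for the latter.
Terminal payoffs: V(2,0)=100.1500, V(2,1)=278.7500, V(2,2)=272.3200
Node (1,0) S=114.6600: V=(p*·278.7500+(1−p*)·100.1500)/1.01=244.4130; Δ=(278.7500−100.1500)/(121.5396−89.4348)=5.5630; B=V−Δ·S=-393.4441
Node (1,1) S=155.8200: V=(p*·272.3200+(1−p*)·278.7500)/1.01=270.7606; Δ=(272.3200−278.7500)/(165.1692−121.5396)=-0.1474; B=V−Δ·S=293.7249
Node (0,0) S=147.0000: V=(p*·270.7606+(1−p*)·244.4130)/1.01=263.4215; Δ=(270.7606−244.4130)/(155.8200−114.6600)=0.6401; B=V−Δ·S=169.3229
The time-0 hedge costs 263.4215, which is the no-arbitrage price.

(0,0): Delta=0.6401 Bond=169.3229
(1,0): Delta=5.5630 Bond=-393.4441
(1,1): Delta=-0.1474 Bond=293.7249
V0=263.4215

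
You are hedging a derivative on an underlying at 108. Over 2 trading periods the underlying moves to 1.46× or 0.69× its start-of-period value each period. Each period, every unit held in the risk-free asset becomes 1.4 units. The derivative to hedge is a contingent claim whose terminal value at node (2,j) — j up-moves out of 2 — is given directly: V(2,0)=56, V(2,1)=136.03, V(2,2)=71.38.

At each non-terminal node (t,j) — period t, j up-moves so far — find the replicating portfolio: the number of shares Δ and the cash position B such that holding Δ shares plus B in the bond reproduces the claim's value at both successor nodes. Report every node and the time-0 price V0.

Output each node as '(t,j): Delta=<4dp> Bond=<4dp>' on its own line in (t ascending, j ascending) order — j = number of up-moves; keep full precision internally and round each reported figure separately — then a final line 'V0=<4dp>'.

(0,0): Delta=-0.4585 Bond=90.6248
(1,0): Delta=1.3947 Bond=-11.2251
(1,1): Delta=-0.5325 Bond=138.5451
V0=41.1106

Risk-neutral probability p* = (R−d)/(u−d) = (1.4−0.69)/(1.46−0.69) = 0.9221.
Payoff layer (t=2): V(2,0)=56.0000, V(2,1)=136.0300, V(2,2)=71.3800
(1,0): S=74.5200. Δ = (V_up−V_dn)/(S_up−S_dn) = (136.0300−56.0000)/(108.7992−51.4188) = 1.3947. V = [p*·136.0300 + (1−p*)·56.0000]/1.4 = 92.7099. B = V − Δ·S = -11.2251.
(1,1): S=157.6800. Δ = (V_up−V_dn)/(S_up−S_dn) = (71.3800−136.0300)/(230.2128−108.7992) = -0.5325. V = [p*·71.3800 + (1−p*)·136.0300]/1.4 = 54.5840. B = V − Δ·S = 138.5451.
(0,0): S=108.0000. Δ = (V_up−V_dn)/(S_up−S_dn) = (54.5840−92.7099)/(157.6800−74.5200) = -0.4585. V = [p*·54.5840 + (1−p*)·92.7099]/1.4 = 41.1106. B = V − Δ·S = 90.6248.
Check: Δ(0,0)·S0 + B(0,0) = 41.1106 = V0.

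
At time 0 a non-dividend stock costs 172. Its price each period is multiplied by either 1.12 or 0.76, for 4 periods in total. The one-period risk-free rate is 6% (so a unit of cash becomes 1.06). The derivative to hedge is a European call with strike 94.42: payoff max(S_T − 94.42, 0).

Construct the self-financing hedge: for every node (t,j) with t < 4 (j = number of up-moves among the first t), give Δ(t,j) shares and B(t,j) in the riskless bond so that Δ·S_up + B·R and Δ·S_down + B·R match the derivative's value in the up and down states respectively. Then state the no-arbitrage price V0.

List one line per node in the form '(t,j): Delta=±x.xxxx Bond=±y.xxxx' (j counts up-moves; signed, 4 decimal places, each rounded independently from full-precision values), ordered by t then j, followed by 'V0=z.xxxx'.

Since d<R<u, set p* = (R−d)/(u−d) = 0.8333; price each node as the discounted p*-expectation of its children.
Terminal values V(4,·): V(4,0)=0.0000, V(4,1)=0.0000, V(4,2)=30.2011, V(4,3)=89.2322, V(4,4)=176.2253
Node (3,0) S=75.5039: V=(p*·0.0000+(1−p*)·0.0000)/1.06=0.0000; Δ=(0.0000−0.0000)/(84.5643−57.3829)=0.0000; B=V−Δ·S=0.0000
Node (3,1) S=111.2689: V=(p*·30.2011+(1−p*)·0.0000)/1.06=23.7430; Δ=(30.2011−0.0000)/(124.6211−84.5643)=0.7540; B=V−Δ·S=-60.1490
Node (3,2) S=163.9752: V=(p*·89.2322+(1−p*)·30.2011)/1.06=74.8997; Δ=(89.2322−30.2011)/(183.6522−124.6211)=1.0000; B=V−Δ·S=-89.0755
Node (3,3) S=241.6476: V=(p*·176.2253+(1−p*)·89.2322)/1.06=152.5721; Δ=(176.2253−89.2322)/(270.6453−183.6522)=1.0000; B=V−Δ·S=-89.0755
Node (2,0) S=99.3472: V=(p*·23.7430+(1−p*)·0.0000)/1.06=18.6659; Δ=(23.7430−0.0000)/(111.2689−75.5039)=0.6639; B=V−Δ·S=-47.2869
Node (2,1) S=146.4064: V=(p*·74.8997+(1−p*)·23.7430)/1.06=62.6166; Δ=(74.8997−23.7430)/(163.9752−111.2689)=0.9706; B=V−Δ·S=-79.4853
Node (2,2) S=215.7568: V=(p*·152.5721+(1−p*)·74.8997)/1.06=131.7233; Δ=(152.5721−74.8997)/(241.6476−163.9752)=1.0000; B=V−Δ·S=-84.0335
Node (1,0) S=130.7200: V=(p*·62.6166+(1−p*)·18.6659)/1.06=52.1618; Δ=(62.6166−18.6659)/(146.4064−99.3472)=0.9339; B=V−Δ·S=-69.9235
Node (1,1) S=192.6400: V=(p*·131.7233+(1−p*)·62.6166)/1.06=113.4015; Δ=(131.7233−62.6166)/(215.7568−146.4064)=0.9965; B=V−Δ·S=-78.5617
Node (0,0) S=172.0000: V=(p*·113.4015+(1−p*)·52.1618)/1.06=97.3536; Δ=(113.4015−52.1618)/(192.6400−130.7200)=0.9890; B=V−Δ·S=-72.7566
Check: Δ(0,0)·S0 + B(0,0) = 97.3536 = V0.

(0,0): Delta=0.9890 Bond=-72.7566
(1,0): Delta=0.9339 Bond=-69.9235
(1,1): Delta=0.9965 Bond=-78.5617
(2,0): Delta=0.6639 Bond=-47.2869
(2,1): Delta=0.9706 Bond=-79.4853
(2,2): Delta=1.0000 Bond=-84.0335
(3,0): Delta=0.0000 Bond=0.0000
(3,1): Delta=0.7540 Bond=-60.1490
(3,2): Delta=1.0000 Bond=-89.0755
(3,3): Delta=1.0000 Bond=-89.0755
V0=97.3536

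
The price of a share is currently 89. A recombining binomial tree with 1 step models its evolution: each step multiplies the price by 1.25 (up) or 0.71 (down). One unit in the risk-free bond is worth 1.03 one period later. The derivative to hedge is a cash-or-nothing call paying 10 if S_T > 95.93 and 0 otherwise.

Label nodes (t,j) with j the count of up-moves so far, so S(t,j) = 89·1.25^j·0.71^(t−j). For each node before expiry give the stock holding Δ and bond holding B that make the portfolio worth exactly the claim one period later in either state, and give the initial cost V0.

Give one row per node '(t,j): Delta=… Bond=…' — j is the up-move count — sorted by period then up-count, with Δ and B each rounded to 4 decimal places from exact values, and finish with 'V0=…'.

No-arbitrage ⇒ martingale measure with p* = (R−d)/(u−d) = 0.5926.
At expiry t=1: V(1,0)=0.0000, V(1,1)=10.0000
Node (0,0) S=89.0000: V=(p*·10.0000+(1−p*)·0.0000)/1.03=5.7533; Δ=(10.0000−0.0000)/(111.2500−63.1900)=0.2081; B=V−Δ·S=-12.7652
The time-0 hedge costs 5.7533, which is the no-arbitrage price.

(0,0): Delta=0.2081 Bond=-12.7652
V0=5.7533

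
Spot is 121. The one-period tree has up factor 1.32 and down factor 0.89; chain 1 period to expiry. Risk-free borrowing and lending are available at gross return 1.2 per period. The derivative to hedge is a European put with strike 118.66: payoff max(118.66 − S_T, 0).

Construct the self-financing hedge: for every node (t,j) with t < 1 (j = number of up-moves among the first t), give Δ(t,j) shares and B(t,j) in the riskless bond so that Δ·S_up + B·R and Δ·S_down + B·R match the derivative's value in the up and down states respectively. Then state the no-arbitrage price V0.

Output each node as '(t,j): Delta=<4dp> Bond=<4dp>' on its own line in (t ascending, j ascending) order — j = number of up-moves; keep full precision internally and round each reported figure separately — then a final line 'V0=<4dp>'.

Since d<R<u, set p* = (R−d)/(u−d) = 0.7209; price each node as the discounted p*-expectation of its children.
Payoff layer (t=1): V(1,0)=10.9700, V(1,1)=0.0000
(0,0): S=121.0000. Δ = (V_up−V_dn)/(S_up−S_dn) = (0.0000−10.9700)/(159.7200−107.6900) = -0.2108. V = [p*·0.0000 + (1−p*)·10.9700]/1.2 = 2.5512. B = V − Δ·S = 28.0628.
Self-financing check: at every node Δ·S+B equals the discounted successor values.

(0,0): Delta=-0.2108 Bond=28.0628
V0=2.5512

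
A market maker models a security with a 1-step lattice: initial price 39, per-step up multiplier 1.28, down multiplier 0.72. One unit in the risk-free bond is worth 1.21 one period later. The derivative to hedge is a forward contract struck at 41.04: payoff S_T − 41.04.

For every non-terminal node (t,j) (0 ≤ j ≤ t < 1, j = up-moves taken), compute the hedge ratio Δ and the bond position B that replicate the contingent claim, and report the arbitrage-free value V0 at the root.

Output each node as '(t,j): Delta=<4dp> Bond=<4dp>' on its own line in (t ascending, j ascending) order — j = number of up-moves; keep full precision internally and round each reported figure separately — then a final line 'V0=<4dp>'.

(0,0): Delta=1.0000 Bond=-33.9174
V0=5.0826

The replicating-portfolio and risk-neutral prices coincide; use p* = (1.21−0.72)/(1.28−0.72) = 0.8750 for the latter.
Payoff layer (t=1): V(1,0)=-12.9600, V(1,1)=8.8800
Node (0,0) S=39.0000: V=(p*·8.8800+(1−p*)·-12.9600)/1.21=5.0826; Δ=(8.8800−-12.9600)/(49.9200−28.0800)=1.0000; B=V−Δ·S=-33.9174
Self-financing check: at every node Δ·S+B equals the discounted successor values.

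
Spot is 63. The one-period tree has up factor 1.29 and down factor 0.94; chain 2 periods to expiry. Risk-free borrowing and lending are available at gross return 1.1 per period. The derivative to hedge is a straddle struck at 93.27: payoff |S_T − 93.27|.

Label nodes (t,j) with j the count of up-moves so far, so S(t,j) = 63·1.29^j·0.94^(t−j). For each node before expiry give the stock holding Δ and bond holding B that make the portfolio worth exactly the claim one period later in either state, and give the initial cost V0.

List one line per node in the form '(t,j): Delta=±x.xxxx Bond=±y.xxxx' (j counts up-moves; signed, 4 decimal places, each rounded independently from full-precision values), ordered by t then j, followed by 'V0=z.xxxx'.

(0,0): Delta=-0.5639 Bond=53.6065
(1,0): Delta=-1.0000 Bond=84.7909
(1,1): Delta=-0.1866 Bond=28.3015
V0=18.0786

Since d<R<u, set p* = (R−d)/(u−d) = 0.4571; price each node as the discounted p*-expectation of its children.
Terminal values V(2,·): V(2,0)=37.6032, V(2,1)=16.8762, V(2,2)=11.5683
  t=1,j=0: stock 59.2200 → up 76.3938 (V=16.8762), down 55.6668 (V=37.6032). Price 25.5709; hedge Δ=-1.0000, bond B=84.7909.
  t=1,j=1: stock 81.2700 → up 104.8383 (V=11.5683), down 76.3938 (V=16.8762). Price 13.1361; hedge Δ=-0.1866, bond B=28.3015.
  t=0,j=0: stock 63.0000 → up 81.2700 (V=13.1361), down 59.2200 (V=25.5709). Price 18.0786; hedge Δ=-0.5639, bond B=53.6065.
Each (Δ,B) replicates both successor values, so the strategy is self-financing and V0 is arbitrage-free.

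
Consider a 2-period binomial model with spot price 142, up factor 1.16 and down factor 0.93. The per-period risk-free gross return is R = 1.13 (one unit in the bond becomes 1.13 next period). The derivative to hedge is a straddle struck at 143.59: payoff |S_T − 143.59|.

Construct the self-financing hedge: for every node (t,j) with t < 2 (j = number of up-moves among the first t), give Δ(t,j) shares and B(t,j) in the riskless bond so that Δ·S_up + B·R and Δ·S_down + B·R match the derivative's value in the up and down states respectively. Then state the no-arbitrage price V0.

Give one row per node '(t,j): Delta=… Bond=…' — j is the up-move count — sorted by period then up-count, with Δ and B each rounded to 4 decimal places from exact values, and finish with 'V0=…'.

(0,0): Delta=0.8532 Bond=-91.0467
(1,0): Delta=-0.3679 Bond=58.3703
(1,1): Delta=1.0000 Bond=-127.0708
V0=30.1016

Under the risk-neutral measure, an up-move has probability p* = (R−d)/(u−d) = 0.8696 and values discount at R = 1.13.
Terminal payoffs: V(2,0)=20.7742, V(2,1)=9.5996, V(2,2)=47.4852
  t=1,j=0: stock 132.0600 → up 153.1896 (V=9.5996), down 122.8158 (V=20.7742). Price 9.7851; hedge Δ=-0.3679, bond B=58.3703.
  t=1,j=1: stock 164.7200 → up 191.0752 (V=47.4852), down 153.1896 (V=9.5996). Price 37.6492; hedge Δ=1.0000, bond B=-127.0708.
  t=0,j=0: stock 142.0000 → up 164.7200 (V=37.6492), down 132.0600 (V=9.7851). Price 30.1016; hedge Δ=0.8532, bond B=-91.0467.
Check: Δ(0,0)·S0 + B(0,0) = 30.1016 = V0.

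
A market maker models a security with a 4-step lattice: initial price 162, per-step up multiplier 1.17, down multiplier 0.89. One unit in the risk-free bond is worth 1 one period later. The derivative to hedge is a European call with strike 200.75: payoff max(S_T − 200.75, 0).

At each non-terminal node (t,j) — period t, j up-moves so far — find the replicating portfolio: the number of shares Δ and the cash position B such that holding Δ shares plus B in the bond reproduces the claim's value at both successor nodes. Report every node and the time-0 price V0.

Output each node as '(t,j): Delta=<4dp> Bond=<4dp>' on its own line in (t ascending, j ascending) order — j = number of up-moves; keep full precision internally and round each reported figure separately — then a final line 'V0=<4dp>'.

The replicating-portfolio and risk-neutral prices coincide; use p* = (1−0.89)/(1.17−0.89) = 0.3929 for the latter.
Payoff layer (t=4): V(4,0)=0.0000, V(4,1)=0.0000, V(4,2)=0.0000, V(4,3)=30.1706, V(4,4)=102.8197
(3,0): S=114.2050. Δ = (V_up−V_dn)/(S_up−S_dn) = (0.0000−0.0000)/(133.6198−101.6424) = 0.0000. V = [p*·0.0000 + (1−p*)·0.0000]/1 = 0.0000. B = V − Δ·S = 0.0000.
(3,1): S=150.1346. Δ = (V_up−V_dn)/(S_up−S_dn) = (0.0000−0.0000)/(175.6575−133.6198) = 0.0000. V = [p*·0.0000 + (1−p*)·0.0000]/1 = 0.0000. B = V − Δ·S = 0.0000.
(3,2): S=197.3680. Δ = (V_up−V_dn)/(S_up−S_dn) = (30.1706−0.0000)/(230.9206−175.6575) = 0.5459. V = [p*·30.1706 + (1−p*)·0.0000]/1 = 11.8527. B = V − Δ·S = -95.8993.
(3,3): S=259.4613. Δ = (V_up−V_dn)/(S_up−S_dn) = (102.8197−30.1706)/(303.5697−230.9206) = 1.0000. V = [p*·102.8197 + (1−p*)·30.1706]/1 = 58.7113. B = V − Δ·S = -200.7500.
(2,0): S=128.3202. Δ = (V_up−V_dn)/(S_up−S_dn) = (0.0000−0.0000)/(150.1346−114.2050) = 0.0000. V = [p*·0.0000 + (1−p*)·0.0000]/1 = 0.0000. B = V − Δ·S = 0.0000.
(2,1): S=168.6906. Δ = (V_up−V_dn)/(S_up−S_dn) = (11.8527−0.0000)/(197.3680−150.1346) = 0.2509. V = [p*·11.8527 + (1−p*)·0.0000]/1 = 4.6564. B = V − Δ·S = -37.6747.
(2,2): S=221.7618. Δ = (V_up−V_dn)/(S_up−S_dn) = (58.7113−11.8527)/(259.4613−197.3680) = 0.7546. V = [p*·58.7113 + (1−p*)·11.8527]/1 = 30.2615. B = V − Δ·S = -137.0906.
(1,0): S=144.1800. Δ = (V_up−V_dn)/(S_up−S_dn) = (4.6564−0.0000)/(168.6906−128.3202) = 0.1153. V = [p*·4.6564 + (1−p*)·0.0000]/1 = 1.8293. B = V − Δ·S = -14.8008.
(1,1): S=189.5400. Δ = (V_up−V_dn)/(S_up−S_dn) = (30.2615−4.6564)/(221.7618−168.6906) = 0.4825. V = [p*·30.2615 + (1−p*)·4.6564]/1 = 14.7155. B = V − Δ·S = -76.7310.
(0,0): S=162.0000. Δ = (V_up−V_dn)/(S_up−S_dn) = (14.7155−1.8293)/(189.5400−144.1800) = 0.2841. V = [p*·14.7155 + (1−p*)·1.8293]/1 = 6.8918. B = V − Δ·S = -39.1305.
Root portfolio cost Δ·162+B reproduces V0=6.8918.

(0,0): Delta=0.2841 Bond=-39.1305
(1,0): Delta=0.1153 Bond=-14.8008
(1,1): Delta=0.4825 Bond=-76.7310
(2,0): Delta=0.0000 Bond=0.0000
(2,1): Delta=0.2509 Bond=-37.6747
(2,2): Delta=0.7546 Bond=-137.0906
(3,0): Delta=0.0000 Bond=0.0000
(3,1): Delta=0.0000 Bond=0.0000
(3,2): Delta=0.5459 Bond=-95.8993
(3,3): Delta=1.0000 Bond=-200.7500
V0=6.8918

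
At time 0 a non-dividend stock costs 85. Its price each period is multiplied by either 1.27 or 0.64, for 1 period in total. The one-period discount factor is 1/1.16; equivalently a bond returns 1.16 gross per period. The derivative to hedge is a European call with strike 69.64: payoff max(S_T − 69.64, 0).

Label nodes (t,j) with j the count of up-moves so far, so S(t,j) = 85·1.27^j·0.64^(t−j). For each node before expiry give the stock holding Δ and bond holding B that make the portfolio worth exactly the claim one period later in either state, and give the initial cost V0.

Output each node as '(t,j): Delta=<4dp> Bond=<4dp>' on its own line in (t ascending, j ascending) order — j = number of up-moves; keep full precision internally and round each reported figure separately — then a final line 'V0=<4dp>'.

(0,0): Delta=0.7154 Bond=-33.5501
V0=27.2594

Under the risk-neutral measure, an up-move has probability p* = (R−d)/(u−d) = 0.8254 and values discount at R = 1.16.
Payoff layer (t=1): V(1,0)=0.0000, V(1,1)=38.3100
(0,0): S=85.0000. Δ = (V_up−V_dn)/(S_up−S_dn) = (38.3100−0.0000)/(107.9500−54.4000) = 0.7154. V = [p*·38.3100 + (1−p*)·0.0000]/1.16 = 27.2594. B = V − Δ·S = -33.5501.
Self-financing check: at every node Δ·S+B equals the discounted successor values.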